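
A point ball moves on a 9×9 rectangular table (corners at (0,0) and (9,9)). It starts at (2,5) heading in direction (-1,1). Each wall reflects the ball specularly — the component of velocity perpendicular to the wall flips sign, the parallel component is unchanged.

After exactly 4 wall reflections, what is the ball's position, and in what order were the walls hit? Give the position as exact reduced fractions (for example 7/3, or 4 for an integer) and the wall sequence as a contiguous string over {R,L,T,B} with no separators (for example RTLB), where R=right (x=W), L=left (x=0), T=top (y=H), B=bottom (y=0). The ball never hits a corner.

1. t=2 → L at (0,7); v=(1,1)
2. t=2 → T at (2,9); v=(1,-1)
3. t=7 → R at (9,2); v=(-1,-1)
4. t=2 → B at (7,0); v=(-1,1)

Final position: (7,0)
Wall sequence: LTRB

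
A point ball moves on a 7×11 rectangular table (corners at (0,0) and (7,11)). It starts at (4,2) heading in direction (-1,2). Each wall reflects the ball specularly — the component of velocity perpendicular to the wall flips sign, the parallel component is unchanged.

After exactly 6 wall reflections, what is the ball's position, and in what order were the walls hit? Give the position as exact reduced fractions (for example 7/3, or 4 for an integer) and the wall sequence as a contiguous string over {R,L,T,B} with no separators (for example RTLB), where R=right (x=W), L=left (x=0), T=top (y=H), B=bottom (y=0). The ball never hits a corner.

Final position: (0,6)
Wall sequence: LTBRTL

1. t=4 → L at (0,10); v=(1,2)
2. t=1/2 → T at (1/2,11); v=(1,-2)
3. t=11/2 → B at (6,0); v=(1,2)
4. t=1 → R at (7,2); v=(-1,2)
5. t=9/2 → T at (5/2,11); v=(-1,-2)
6. t=5/2 → L at (0,6); v=(1,-2)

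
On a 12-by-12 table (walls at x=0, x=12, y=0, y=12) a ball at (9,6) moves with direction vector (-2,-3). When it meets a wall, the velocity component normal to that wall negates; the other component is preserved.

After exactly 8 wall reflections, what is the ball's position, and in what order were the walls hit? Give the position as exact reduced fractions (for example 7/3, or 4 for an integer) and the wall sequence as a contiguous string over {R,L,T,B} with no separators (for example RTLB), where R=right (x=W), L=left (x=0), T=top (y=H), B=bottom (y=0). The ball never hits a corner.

Final position: (3,0)
Wall sequence: BLTBRTLB

1. t=2 → B at (5,0); v=(-2,3)
2. t=5/2 → L at (0,15/2); v=(2,3)
3. t=3/2 → T at (3,12); v=(2,-3)
4. t=4 → B at (11,0); v=(2,3)
5. t=1/2 → R at (12,3/2); v=(-2,3)
6. t=7/2 → T at (5,12); v=(-2,-3)
7. t=5/2 → L at (0,9/2); v=(2,-3)
8. t=3/2 → B at (3,0); v=(2,3)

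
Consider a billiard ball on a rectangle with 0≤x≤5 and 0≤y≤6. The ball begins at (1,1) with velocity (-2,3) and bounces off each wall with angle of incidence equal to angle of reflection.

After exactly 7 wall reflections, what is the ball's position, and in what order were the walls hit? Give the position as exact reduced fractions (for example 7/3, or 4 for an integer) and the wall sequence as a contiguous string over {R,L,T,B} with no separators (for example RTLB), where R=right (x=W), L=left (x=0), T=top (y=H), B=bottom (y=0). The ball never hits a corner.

Final position: (13/3,0)
Wall sequence: LTRBLTB

1. t=1/2 → L at (0,5/2); v=(2,3)
2. t=7/6 → T at (7/3,6); v=(2,-3)
3. t=4/3 → R at (5,2); v=(-2,-3)
4. t=2/3 → B at (11/3,0); v=(-2,3)
5. t=11/6 → L at (0,11/2); v=(2,3)
6. t=1/6 → T at (1/3,6); v=(2,-3)
7. t=2 → B at (13/3,0); v=(2,3)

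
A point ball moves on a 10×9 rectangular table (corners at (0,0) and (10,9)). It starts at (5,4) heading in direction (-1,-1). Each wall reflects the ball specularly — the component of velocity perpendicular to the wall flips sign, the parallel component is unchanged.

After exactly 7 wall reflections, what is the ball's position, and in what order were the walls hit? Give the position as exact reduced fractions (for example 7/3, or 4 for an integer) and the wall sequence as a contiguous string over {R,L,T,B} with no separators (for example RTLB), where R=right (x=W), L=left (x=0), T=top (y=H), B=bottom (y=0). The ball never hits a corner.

Final position: (6,9)
Wall sequence: BLTRBLT

1. t=4 → B at (1,0); v=(-1,1)
2. t=1 → L at (0,1); v=(1,1)
3. t=8 → T at (8,9); v=(1,-1)
4. t=2 → R at (10,7); v=(-1,-1)
5. t=7 → B at (3,0); v=(-1,1)
6. t=3 → L at (0,3); v=(1,1)
7. t=6 → T at (6,9); v=(1,-1)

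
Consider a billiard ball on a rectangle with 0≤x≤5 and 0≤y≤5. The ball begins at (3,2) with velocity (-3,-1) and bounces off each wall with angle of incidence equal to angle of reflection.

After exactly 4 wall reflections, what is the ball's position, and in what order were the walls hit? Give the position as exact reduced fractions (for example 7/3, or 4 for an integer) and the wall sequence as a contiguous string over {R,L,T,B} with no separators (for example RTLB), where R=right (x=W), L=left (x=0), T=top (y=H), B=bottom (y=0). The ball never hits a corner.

1. t=1 → L at (0,1); v=(3,-1)
2. t=1 → B at (3,0); v=(3,1)
3. t=2/3 → R at (5,2/3); v=(-3,1)
4. t=5/3 → L at (0,7/3); v=(3,1)

Final position: (0,7/3)
Wall sequence: LBRL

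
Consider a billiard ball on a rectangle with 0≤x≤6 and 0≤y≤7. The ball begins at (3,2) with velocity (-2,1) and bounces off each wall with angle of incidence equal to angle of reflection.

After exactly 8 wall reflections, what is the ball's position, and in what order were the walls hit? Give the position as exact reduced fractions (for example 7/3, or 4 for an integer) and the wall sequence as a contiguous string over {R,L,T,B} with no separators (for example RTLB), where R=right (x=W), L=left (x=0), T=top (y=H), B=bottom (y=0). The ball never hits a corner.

1. t=3/2 → L at (0,7/2); v=(2,1)
2. t=3 → R at (6,13/2); v=(-2,1)
3. t=1/2 → T at (5,7); v=(-2,-1)
4. t=5/2 → L at (0,9/2); v=(2,-1)
5. t=3 → R at (6,3/2); v=(-2,-1)
6. t=3/2 → B at (3,0); v=(-2,1)
7. t=3/2 → L at (0,3/2); v=(2,1)
8. t=3 → R at (6,9/2); v=(-2,1)

Final position: (6,9/2)
Wall sequence: LRTLRBLR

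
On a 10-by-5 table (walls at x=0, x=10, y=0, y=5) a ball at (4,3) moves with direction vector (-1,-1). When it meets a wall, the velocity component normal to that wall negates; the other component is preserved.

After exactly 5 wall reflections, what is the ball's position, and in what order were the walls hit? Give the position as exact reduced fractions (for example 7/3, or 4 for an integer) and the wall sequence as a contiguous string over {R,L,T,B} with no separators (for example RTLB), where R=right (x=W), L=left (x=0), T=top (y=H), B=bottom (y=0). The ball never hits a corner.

1. t=3 → B at (1,0); v=(-1,1)
2. t=1 → L at (0,1); v=(1,1)
3. t=4 → T at (4,5); v=(1,-1)
4. t=5 → B at (9,0); v=(1,1)
5. t=1 → R at (10,1); v=(-1,1)

Final position: (10,1)
Wall sequence: BLTBR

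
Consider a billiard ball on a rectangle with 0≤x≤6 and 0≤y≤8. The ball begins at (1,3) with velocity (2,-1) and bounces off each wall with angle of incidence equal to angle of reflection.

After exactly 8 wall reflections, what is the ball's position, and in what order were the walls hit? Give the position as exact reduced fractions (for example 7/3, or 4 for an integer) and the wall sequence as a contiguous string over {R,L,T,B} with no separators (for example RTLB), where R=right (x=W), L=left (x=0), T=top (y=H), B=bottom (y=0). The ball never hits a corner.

1. t=5/2 → R at (6,1/2); v=(-2,-1)
2. t=1/2 → B at (5,0); v=(-2,1)
3. t=5/2 → L at (0,5/2); v=(2,1)
4. t=3 → R at (6,11/2); v=(-2,1)
5. t=5/2 → T at (1,8); v=(-2,-1)
6. t=1/2 → L at (0,15/2); v=(2,-1)
7. t=3 → R at (6,9/2); v=(-2,-1)
8. t=3 → L at (0,3/2); v=(2,-1)

Final position: (0,3/2)
Wall sequence: RBLRTLRL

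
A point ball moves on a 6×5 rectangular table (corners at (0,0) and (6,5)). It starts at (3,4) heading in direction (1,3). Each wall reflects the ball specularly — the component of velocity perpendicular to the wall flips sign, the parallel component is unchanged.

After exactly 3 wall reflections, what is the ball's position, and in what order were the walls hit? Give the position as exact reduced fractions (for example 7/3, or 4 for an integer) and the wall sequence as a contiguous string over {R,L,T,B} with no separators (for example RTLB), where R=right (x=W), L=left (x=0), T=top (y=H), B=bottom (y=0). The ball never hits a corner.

1. t=1/3 → T at (10/3,5); v=(1,-3)
2. t=5/3 → B at (5,0); v=(1,3)
3. t=1 → R at (6,3); v=(-1,3)

Final position: (6,3)
Wall sequence: TBR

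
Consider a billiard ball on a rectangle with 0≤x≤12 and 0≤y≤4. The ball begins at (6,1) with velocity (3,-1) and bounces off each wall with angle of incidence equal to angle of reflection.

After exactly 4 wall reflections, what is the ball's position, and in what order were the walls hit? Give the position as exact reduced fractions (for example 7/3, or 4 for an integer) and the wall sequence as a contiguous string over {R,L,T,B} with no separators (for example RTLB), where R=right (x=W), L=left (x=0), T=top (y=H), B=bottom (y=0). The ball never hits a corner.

Final position: (0,3)
Wall sequence: BRTL

1. t=1 → B at (9,0); v=(3,1)
2. t=1 → R at (12,1); v=(-3,1)
3. t=3 → T at (3,4); v=(-3,-1)
4. t=1 → L at (0,3); v=(3,-1)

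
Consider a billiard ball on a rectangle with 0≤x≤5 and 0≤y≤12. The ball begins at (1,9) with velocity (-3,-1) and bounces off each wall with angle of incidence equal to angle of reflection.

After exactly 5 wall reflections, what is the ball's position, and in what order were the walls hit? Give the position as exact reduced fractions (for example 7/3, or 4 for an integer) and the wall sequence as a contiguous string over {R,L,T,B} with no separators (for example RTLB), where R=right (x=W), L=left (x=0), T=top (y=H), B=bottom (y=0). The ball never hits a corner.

1. t=1/3 → L at (0,26/3); v=(3,-1)
2. t=5/3 → R at (5,7); v=(-3,-1)
3. t=5/3 → L at (0,16/3); v=(3,-1)
4. t=5/3 → R at (5,11/3); v=(-3,-1)
5. t=5/3 → L at (0,2); v=(3,-1)

Final position: (0,2)
Wall sequence: LRLRL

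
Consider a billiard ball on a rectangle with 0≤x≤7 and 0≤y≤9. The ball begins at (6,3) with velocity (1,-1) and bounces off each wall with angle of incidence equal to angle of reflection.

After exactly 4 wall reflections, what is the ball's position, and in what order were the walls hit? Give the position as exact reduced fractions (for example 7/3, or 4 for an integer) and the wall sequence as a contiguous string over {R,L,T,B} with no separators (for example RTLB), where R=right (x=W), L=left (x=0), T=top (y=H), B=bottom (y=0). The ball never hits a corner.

1. t=1 → R at (7,2); v=(-1,-1)
2. t=2 → B at (5,0); v=(-1,1)
3. t=5 → L at (0,5); v=(1,1)
4. t=4 → T at (4,9); v=(1,-1)

Final position: (4,9)
Wall sequence: RBLT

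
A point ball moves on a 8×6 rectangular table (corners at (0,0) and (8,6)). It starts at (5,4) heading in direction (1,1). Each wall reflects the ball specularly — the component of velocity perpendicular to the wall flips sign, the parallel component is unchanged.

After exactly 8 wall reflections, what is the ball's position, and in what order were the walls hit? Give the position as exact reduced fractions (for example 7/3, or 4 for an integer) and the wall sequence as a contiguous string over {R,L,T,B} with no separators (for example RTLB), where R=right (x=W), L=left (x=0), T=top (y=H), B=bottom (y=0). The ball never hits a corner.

Final position: (1,6)
Wall sequence: TRBLTRBT

1. t=2 → T at (7,6); v=(1,-1)
2. t=1 → R at (8,5); v=(-1,-1)
3. t=5 → B at (3,0); v=(-1,1)
4. t=3 → L at (0,3); v=(1,1)
5. t=3 → T at (3,6); v=(1,-1)
6. t=5 → R at (8,1); v=(-1,-1)
7. t=1 → B at (7,0); v=(-1,1)
8. t=6 → T at (1,6); v=(-1,-1)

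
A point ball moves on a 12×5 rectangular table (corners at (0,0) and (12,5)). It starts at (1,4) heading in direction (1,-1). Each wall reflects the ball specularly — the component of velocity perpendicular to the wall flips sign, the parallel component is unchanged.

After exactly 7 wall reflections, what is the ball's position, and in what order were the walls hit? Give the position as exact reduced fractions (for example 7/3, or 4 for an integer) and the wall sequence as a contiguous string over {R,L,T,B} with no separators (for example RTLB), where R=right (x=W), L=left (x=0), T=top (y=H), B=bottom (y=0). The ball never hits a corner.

Final position: (1,0)
Wall sequence: BTRBTLB

1. t=4 → B at (5,0); v=(1,1)
2. t=5 → T at (10,5); v=(1,-1)
3. t=2 → R at (12,3); v=(-1,-1)
4. t=3 → B at (9,0); v=(-1,1)
5. t=5 → T at (4,5); v=(-1,-1)
6. t=4 → L at (0,1); v=(1,-1)
7. t=1 → B at (1,0); v=(1,1)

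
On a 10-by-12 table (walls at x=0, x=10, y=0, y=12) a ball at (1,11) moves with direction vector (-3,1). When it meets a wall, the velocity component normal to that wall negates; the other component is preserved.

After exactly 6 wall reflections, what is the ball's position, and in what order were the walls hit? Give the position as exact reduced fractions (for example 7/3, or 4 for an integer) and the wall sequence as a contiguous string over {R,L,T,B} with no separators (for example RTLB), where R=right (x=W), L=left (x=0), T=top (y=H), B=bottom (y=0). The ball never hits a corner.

Final position: (2,0)
Wall sequence: LTRLRB

1. t=1/3 → L at (0,34/3); v=(3,1)
2. t=2/3 → T at (2,12); v=(3,-1)
3. t=8/3 → R at (10,28/3); v=(-3,-1)
4. t=10/3 → L at (0,6); v=(3,-1)
5. t=10/3 → R at (10,8/3); v=(-3,-1)
6. t=8/3 → B at (2,0); v=(-3,1)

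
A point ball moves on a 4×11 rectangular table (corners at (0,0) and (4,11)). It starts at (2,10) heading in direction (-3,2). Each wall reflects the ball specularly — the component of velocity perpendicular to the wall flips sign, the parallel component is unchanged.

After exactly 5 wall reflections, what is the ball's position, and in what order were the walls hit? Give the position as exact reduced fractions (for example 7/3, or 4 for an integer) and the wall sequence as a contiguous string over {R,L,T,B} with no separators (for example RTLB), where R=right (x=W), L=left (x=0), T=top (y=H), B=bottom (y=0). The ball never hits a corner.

1. t=1/2 → T at (1/2,11); v=(-3,-2)
2. t=1/6 → L at (0,32/3); v=(3,-2)
3. t=4/3 → R at (4,8); v=(-3,-2)
4. t=4/3 → L at (0,16/3); v=(3,-2)
5. t=4/3 → R at (4,8/3); v=(-3,-2)

Final position: (4,8/3)
Wall sequence: TLRLR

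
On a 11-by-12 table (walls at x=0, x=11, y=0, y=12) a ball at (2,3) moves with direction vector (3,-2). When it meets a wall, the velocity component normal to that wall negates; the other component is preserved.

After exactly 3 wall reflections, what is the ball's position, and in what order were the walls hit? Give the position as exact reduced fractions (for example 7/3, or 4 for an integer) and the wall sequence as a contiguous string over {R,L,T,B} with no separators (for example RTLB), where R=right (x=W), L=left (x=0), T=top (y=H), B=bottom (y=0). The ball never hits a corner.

1. t=3/2 → B at (13/2,0); v=(3,2)
2. t=3/2 → R at (11,3); v=(-3,2)
3. t=11/3 → L at (0,31/3); v=(3,2)

Final position: (0,31/3)
Wall sequence: BRL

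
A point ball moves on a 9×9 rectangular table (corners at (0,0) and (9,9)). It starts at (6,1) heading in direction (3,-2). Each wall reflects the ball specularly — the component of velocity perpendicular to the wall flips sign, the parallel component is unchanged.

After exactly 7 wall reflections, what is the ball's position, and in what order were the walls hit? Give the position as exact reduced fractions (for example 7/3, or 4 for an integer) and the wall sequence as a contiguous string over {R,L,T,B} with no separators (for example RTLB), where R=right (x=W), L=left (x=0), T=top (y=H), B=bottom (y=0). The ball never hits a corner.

1. t=1/2 → B at (15/2,0); v=(3,2)
2. t=1/2 → R at (9,1); v=(-3,2)
3. t=3 → L at (0,7); v=(3,2)
4. t=1 → T at (3,9); v=(3,-2)
5. t=2 → R at (9,5); v=(-3,-2)
6. t=5/2 → B at (3/2,0); v=(-3,2)
7. t=1/2 → L at (0,1); v=(3,2)

Final position: (0,1)
Wall sequence: BRLTRBL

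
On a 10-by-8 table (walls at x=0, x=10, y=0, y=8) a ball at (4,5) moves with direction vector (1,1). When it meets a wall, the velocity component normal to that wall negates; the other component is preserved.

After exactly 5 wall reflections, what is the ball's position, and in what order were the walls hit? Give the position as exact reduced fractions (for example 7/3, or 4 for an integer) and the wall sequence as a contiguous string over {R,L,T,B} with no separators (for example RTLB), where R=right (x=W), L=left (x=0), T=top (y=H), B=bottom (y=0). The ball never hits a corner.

Final position: (3,8)
Wall sequence: TRBLT

1. t=3 → T at (7,8); v=(1,-1)
2. t=3 → R at (10,5); v=(-1,-1)
3. t=5 → B at (5,0); v=(-1,1)
4. t=5 → L at (0,5); v=(1,1)
5. t=3 → T at (3,8); v=(1,-1)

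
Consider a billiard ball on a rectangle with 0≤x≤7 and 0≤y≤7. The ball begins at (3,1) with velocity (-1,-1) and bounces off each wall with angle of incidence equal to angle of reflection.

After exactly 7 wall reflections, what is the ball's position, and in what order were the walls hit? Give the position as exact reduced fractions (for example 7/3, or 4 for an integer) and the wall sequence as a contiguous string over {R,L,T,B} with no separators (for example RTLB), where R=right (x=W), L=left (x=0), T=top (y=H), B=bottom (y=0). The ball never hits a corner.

Final position: (5,7)
Wall sequence: BLTRBLT

1. t=1 → B at (2,0); v=(-1,1)
2. t=2 → L at (0,2); v=(1,1)
3. t=5 → T at (5,7); v=(1,-1)
4. t=2 → R at (7,5); v=(-1,-1)
5. t=5 → B at (2,0); v=(-1,1)
6. t=2 → L at (0,2); v=(1,1)
7. t=5 → T at (5,7); v=(1,-1)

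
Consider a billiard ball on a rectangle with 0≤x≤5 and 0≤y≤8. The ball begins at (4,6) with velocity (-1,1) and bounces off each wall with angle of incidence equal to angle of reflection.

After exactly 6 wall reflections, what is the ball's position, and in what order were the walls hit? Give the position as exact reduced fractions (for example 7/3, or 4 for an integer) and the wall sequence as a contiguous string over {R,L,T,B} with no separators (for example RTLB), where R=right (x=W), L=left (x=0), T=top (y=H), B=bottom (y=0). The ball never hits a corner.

1. t=2 → T at (2,8); v=(-1,-1)
2. t=2 → L at (0,6); v=(1,-1)
3. t=5 → R at (5,1); v=(-1,-1)
4. t=1 → B at (4,0); v=(-1,1)
5. t=4 → L at (0,4); v=(1,1)
6. t=4 → T at (4,8); v=(1,-1)

Final position: (4,8)
Wall sequence: TLRBLT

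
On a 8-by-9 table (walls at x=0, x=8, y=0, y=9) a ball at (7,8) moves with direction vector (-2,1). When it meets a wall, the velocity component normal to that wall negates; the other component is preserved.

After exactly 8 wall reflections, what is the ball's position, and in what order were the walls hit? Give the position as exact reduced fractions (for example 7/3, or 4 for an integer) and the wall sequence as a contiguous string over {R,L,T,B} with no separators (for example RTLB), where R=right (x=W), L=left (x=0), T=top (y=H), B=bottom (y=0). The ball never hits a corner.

1. t=1 → T at (5,9); v=(-2,-1)
2. t=5/2 → L at (0,13/2); v=(2,-1)
3. t=4 → R at (8,5/2); v=(-2,-1)
4. t=5/2 → B at (3,0); v=(-2,1)
5. t=3/2 → L at (0,3/2); v=(2,1)
6. t=4 → R at (8,11/2); v=(-2,1)
7. t=7/2 → T at (1,9); v=(-2,-1)
8. t=1/2 → L at (0,17/2); v=(2,-1)

Final position: (0,17/2)
Wall sequence: TLRBLRTL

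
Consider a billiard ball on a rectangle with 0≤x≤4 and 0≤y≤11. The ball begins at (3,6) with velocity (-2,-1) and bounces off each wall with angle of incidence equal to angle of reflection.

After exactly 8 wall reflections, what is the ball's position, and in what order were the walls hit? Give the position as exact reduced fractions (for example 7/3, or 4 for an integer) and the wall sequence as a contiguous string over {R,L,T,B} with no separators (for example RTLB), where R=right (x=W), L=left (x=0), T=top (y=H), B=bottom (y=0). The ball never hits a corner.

1. t=3/2 → L at (0,9/2); v=(2,-1)
2. t=2 → R at (4,5/2); v=(-2,-1)
3. t=2 → L at (0,1/2); v=(2,-1)
4. t=1/2 → B at (1,0); v=(2,1)
5. t=3/2 → R at (4,3/2); v=(-2,1)
6. t=2 → L at (0,7/2); v=(2,1)
7. t=2 → R at (4,11/2); v=(-2,1)
8. t=2 → L at (0,15/2); v=(2,1)

Final position: (0,15/2)
Wall sequence: LRLBRLRL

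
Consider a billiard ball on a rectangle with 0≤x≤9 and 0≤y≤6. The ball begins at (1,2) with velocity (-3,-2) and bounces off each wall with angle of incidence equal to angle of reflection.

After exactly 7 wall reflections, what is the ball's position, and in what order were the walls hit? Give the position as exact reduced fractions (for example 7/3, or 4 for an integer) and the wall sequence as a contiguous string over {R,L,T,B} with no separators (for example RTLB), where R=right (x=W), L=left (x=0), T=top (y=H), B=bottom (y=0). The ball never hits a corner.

1. t=1/3 → L at (0,4/3); v=(3,-2)
2. t=2/3 → B at (2,0); v=(3,2)
3. t=7/3 → R at (9,14/3); v=(-3,2)
4. t=2/3 → T at (7,6); v=(-3,-2)
5. t=7/3 → L at (0,4/3); v=(3,-2)
6. t=2/3 → B at (2,0); v=(3,2)
7. t=7/3 → R at (9,14/3); v=(-3,2)

Final position: (9,14/3)
Wall sequence: LBRTLBR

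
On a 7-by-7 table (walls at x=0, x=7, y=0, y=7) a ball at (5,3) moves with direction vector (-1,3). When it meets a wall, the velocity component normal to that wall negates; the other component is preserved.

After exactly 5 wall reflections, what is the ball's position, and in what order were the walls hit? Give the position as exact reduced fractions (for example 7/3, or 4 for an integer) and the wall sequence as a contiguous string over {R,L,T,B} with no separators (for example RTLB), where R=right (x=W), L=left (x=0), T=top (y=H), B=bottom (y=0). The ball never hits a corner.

1. t=4/3 → T at (11/3,7); v=(-1,-3)
2. t=7/3 → B at (4/3,0); v=(-1,3)
3. t=4/3 → L at (0,4); v=(1,3)
4. t=1 → T at (1,7); v=(1,-3)
5. t=7/3 → B at (10/3,0); v=(1,3)

Final position: (10/3,0)
Wall sequence: TBLTB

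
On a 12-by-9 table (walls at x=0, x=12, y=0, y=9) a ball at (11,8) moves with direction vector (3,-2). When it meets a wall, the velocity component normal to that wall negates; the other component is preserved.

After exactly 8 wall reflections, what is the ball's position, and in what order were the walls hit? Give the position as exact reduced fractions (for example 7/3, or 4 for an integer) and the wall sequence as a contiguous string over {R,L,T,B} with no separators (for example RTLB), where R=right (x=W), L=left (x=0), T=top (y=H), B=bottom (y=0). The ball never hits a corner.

1. t=1/3 → R at (12,22/3); v=(-3,-2)
2. t=11/3 → B at (1,0); v=(-3,2)
3. t=1/3 → L at (0,2/3); v=(3,2)
4. t=4 → R at (12,26/3); v=(-3,2)
5. t=1/6 → T at (23/2,9); v=(-3,-2)
6. t=23/6 → L at (0,4/3); v=(3,-2)
7. t=2/3 → B at (2,0); v=(3,2)
8. t=10/3 → R at (12,20/3); v=(-3,2)

Final position: (12,20/3)
Wall sequence: RBLRTLBR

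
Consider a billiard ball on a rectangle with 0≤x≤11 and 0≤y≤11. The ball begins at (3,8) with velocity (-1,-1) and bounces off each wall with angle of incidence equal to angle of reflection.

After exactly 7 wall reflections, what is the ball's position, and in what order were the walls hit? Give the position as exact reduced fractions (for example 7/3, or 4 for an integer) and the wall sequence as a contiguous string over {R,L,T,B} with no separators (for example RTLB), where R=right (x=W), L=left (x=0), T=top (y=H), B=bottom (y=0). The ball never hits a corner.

1. t=3 → L at (0,5); v=(1,-1)
2. t=5 → B at (5,0); v=(1,1)
3. t=6 → R at (11,6); v=(-1,1)
4. t=5 → T at (6,11); v=(-1,-1)
5. t=6 → L at (0,5); v=(1,-1)
6. t=5 → B at (5,0); v=(1,1)
7. t=6 → R at (11,6); v=(-1,1)

Final position: (11,6)
Wall sequence: LBRTLBR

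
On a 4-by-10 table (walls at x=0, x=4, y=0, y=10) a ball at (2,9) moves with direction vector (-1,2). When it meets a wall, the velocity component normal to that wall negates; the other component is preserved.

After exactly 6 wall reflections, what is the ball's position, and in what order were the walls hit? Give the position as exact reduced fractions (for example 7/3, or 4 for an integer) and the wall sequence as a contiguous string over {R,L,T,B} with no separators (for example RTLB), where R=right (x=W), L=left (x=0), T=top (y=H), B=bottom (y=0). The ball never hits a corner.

1. t=1/2 → T at (3/2,10); v=(-1,-2)
2. t=3/2 → L at (0,7); v=(1,-2)
3. t=7/2 → B at (7/2,0); v=(1,2)
4. t=1/2 → R at (4,1); v=(-1,2)
5. t=4 → L at (0,9); v=(1,2)
6. t=1/2 → T at (1/2,10); v=(1,-2)

Final position: (1/2,10)
Wall sequence: TLBRLT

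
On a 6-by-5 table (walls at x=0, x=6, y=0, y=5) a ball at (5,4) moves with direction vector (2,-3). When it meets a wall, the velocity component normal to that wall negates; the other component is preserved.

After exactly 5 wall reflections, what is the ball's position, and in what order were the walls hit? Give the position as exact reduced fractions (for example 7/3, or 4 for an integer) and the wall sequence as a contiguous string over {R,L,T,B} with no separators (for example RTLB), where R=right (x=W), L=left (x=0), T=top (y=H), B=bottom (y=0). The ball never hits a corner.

Final position: (7/3,0)
Wall sequence: RBTLB

1. t=1/2 → R at (6,5/2); v=(-2,-3)
2. t=5/6 → B at (13/3,0); v=(-2,3)
3. t=5/3 → T at (1,5); v=(-2,-3)
4. t=1/2 → L at (0,7/2); v=(2,-3)
5. t=7/6 → B at (7/3,0); v=(2,3)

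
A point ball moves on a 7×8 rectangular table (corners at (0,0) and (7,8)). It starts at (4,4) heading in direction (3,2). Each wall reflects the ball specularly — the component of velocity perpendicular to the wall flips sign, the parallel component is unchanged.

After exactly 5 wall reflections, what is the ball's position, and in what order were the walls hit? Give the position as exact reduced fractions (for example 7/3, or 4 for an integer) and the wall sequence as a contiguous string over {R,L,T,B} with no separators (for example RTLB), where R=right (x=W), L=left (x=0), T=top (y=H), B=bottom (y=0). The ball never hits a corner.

Final position: (6,0)
Wall sequence: RTLRB

1. t=1 → R at (7,6); v=(-3,2)
2. t=1 → T at (4,8); v=(-3,-2)
3. t=4/3 → L at (0,16/3); v=(3,-2)
4. t=7/3 → R at (7,2/3); v=(-3,-2)
5. t=1/3 → B at (6,0); v=(-3,2)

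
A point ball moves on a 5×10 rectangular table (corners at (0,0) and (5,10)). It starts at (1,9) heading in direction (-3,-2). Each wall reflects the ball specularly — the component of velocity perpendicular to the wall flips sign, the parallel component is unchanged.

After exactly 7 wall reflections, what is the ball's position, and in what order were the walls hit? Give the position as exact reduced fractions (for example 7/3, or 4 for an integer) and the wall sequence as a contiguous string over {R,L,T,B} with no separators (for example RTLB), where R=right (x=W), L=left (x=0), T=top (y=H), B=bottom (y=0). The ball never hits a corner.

1. t=1/3 → L at (0,25/3); v=(3,-2)
2. t=5/3 → R at (5,5); v=(-3,-2)
3. t=5/3 → L at (0,5/3); v=(3,-2)
4. t=5/6 → B at (5/2,0); v=(3,2)
5. t=5/6 → R at (5,5/3); v=(-3,2)
6. t=5/3 → L at (0,5); v=(3,2)
7. t=5/3 → R at (5,25/3); v=(-3,2)

Final position: (5,25/3)
Wall sequence: LRLBRLR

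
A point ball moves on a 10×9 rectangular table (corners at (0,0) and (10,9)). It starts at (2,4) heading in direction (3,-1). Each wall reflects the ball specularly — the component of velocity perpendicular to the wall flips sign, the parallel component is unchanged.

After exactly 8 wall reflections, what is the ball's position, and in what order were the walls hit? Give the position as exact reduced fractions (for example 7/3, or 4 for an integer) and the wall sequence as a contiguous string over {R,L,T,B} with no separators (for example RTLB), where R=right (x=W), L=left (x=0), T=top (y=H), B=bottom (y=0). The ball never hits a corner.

1. t=8/3 → R at (10,4/3); v=(-3,-1)
2. t=4/3 → B at (6,0); v=(-3,1)
3. t=2 → L at (0,2); v=(3,1)
4. t=10/3 → R at (10,16/3); v=(-3,1)
5. t=10/3 → L at (0,26/3); v=(3,1)
6. t=1/3 → T at (1,9); v=(3,-1)
7. t=3 → R at (10,6); v=(-3,-1)
8. t=10/3 → L at (0,8/3); v=(3,-1)

Final position: (0,8/3)
Wall sequence: RBLRLTRL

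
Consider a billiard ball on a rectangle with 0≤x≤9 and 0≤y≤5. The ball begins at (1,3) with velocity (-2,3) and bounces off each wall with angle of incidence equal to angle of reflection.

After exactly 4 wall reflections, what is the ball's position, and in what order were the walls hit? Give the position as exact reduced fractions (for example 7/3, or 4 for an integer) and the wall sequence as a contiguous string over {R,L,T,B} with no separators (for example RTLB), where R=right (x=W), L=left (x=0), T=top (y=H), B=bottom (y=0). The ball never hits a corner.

1. t=1/2 → L at (0,9/2); v=(2,3)
2. t=1/6 → T at (1/3,5); v=(2,-3)
3. t=5/3 → B at (11/3,0); v=(2,3)
4. t=5/3 → T at (7,5); v=(2,-3)

Final position: (7,5)
Wall sequence: LTBT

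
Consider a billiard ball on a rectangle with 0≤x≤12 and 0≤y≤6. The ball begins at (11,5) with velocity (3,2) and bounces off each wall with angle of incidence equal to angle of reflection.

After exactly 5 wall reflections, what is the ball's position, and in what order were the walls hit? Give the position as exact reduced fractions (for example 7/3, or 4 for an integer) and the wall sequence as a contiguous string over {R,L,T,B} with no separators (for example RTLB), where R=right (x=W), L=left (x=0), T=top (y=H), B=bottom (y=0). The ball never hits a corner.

1. t=1/3 → R at (12,17/3); v=(-3,2)
2. t=1/6 → T at (23/2,6); v=(-3,-2)
3. t=3 → B at (5/2,0); v=(-3,2)
4. t=5/6 → L at (0,5/3); v=(3,2)
5. t=13/6 → T at (13/2,6); v=(3,-2)

Final position: (13/2,6)
Wall sequence: RTBLT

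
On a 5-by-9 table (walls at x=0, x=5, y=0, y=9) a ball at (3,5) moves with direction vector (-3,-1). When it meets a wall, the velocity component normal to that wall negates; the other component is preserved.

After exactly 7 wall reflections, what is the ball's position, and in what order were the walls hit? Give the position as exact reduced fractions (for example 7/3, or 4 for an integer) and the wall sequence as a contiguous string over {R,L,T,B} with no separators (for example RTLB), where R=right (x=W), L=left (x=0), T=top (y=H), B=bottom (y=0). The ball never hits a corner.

1. t=1 → L at (0,4); v=(3,-1)
2. t=5/3 → R at (5,7/3); v=(-3,-1)
3. t=5/3 → L at (0,2/3); v=(3,-1)
4. t=2/3 → B at (2,0); v=(3,1)
5. t=1 → R at (5,1); v=(-3,1)
6. t=5/3 → L at (0,8/3); v=(3,1)
7. t=5/3 → R at (5,13/3); v=(-3,1)

Final position: (5,13/3)
Wall sequence: LRLBRLR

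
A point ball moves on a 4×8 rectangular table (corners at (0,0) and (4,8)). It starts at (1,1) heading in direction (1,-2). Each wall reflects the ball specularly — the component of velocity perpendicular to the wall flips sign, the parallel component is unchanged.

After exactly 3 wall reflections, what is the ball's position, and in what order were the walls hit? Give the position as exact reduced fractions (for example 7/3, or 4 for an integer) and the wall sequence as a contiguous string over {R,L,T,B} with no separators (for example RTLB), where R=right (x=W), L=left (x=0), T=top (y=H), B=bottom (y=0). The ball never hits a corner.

Final position: (5/2,8)
Wall sequence: BRT

1. t=1/2 → B at (3/2,0); v=(1,2)
2. t=5/2 → R at (4,5); v=(-1,2)
3. t=3/2 → T at (5/2,8); v=(-1,-2)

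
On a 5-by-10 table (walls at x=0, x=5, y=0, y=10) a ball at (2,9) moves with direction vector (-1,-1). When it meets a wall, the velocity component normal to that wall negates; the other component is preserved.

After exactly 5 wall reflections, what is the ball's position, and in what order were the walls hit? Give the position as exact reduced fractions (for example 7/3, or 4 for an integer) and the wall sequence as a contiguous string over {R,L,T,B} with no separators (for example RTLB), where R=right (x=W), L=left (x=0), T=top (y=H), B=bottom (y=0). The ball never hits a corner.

1. t=2 → L at (0,7); v=(1,-1)
2. t=5 → R at (5,2); v=(-1,-1)
3. t=2 → B at (3,0); v=(-1,1)
4. t=3 → L at (0,3); v=(1,1)
5. t=5 → R at (5,8); v=(-1,1)

Final position: (5,8)
Wall sequence: LRBLR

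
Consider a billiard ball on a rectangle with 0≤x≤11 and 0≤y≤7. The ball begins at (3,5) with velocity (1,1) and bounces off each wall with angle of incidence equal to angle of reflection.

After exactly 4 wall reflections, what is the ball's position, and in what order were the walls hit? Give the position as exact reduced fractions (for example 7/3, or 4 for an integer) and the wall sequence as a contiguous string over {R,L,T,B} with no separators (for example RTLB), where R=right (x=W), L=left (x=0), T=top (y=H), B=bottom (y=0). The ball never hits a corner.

1. t=2 → T at (5,7); v=(1,-1)
2. t=6 → R at (11,1); v=(-1,-1)
3. t=1 → B at (10,0); v=(-1,1)
4. t=7 → T at (3,7); v=(-1,-1)

Final position: (3,7)
Wall sequence: TRBT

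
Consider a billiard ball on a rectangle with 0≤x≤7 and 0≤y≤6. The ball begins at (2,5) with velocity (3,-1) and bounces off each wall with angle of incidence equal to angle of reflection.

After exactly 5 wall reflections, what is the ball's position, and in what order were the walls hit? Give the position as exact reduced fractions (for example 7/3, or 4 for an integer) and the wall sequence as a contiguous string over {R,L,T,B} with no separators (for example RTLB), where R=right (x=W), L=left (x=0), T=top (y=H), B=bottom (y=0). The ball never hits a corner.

1. t=5/3 → R at (7,10/3); v=(-3,-1)
2. t=7/3 → L at (0,1); v=(3,-1)
3. t=1 → B at (3,0); v=(3,1)
4. t=4/3 → R at (7,4/3); v=(-3,1)
5. t=7/3 → L at (0,11/3); v=(3,1)

Final position: (0,11/3)
Wall sequence: RLBRL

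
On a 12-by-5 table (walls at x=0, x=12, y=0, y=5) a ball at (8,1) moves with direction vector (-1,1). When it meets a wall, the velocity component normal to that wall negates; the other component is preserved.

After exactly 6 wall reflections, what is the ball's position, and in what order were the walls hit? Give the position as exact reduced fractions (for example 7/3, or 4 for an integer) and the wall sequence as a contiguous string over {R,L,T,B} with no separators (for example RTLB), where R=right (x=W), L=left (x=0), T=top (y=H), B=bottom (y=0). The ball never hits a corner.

1. t=4 → T at (4,5); v=(-1,-1)
2. t=4 → L at (0,1); v=(1,-1)
3. t=1 → B at (1,0); v=(1,1)
4. t=5 → T at (6,5); v=(1,-1)
5. t=5 → B at (11,0); v=(1,1)
6. t=1 → R at (12,1); v=(-1,1)

Final position: (12,1)
Wall sequence: TLBTBR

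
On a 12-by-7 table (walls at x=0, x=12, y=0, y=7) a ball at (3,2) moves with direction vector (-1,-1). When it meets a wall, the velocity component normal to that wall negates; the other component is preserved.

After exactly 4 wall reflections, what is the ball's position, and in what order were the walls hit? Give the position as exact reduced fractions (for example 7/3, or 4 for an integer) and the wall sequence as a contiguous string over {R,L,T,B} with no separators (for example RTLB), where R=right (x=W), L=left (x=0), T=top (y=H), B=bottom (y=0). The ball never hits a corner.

1. t=2 → B at (1,0); v=(-1,1)
2. t=1 → L at (0,1); v=(1,1)
3. t=6 → T at (6,7); v=(1,-1)
4. t=6 → R at (12,1); v=(-1,-1)

Final position: (12,1)
Wall sequence: BLTR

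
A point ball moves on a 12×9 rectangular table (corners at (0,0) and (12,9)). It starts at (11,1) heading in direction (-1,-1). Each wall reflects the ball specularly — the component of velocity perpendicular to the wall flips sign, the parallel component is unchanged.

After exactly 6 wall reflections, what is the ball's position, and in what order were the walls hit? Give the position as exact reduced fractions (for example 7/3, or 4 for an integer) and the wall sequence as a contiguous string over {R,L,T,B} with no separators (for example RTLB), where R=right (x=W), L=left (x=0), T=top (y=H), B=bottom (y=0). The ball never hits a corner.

1. t=1 → B at (10,0); v=(-1,1)
2. t=9 → T at (1,9); v=(-1,-1)
3. t=1 → L at (0,8); v=(1,-1)
4. t=8 → B at (8,0); v=(1,1)
5. t=4 → R at (12,4); v=(-1,1)
6. t=5 → T at (7,9); v=(-1,-1)

Final position: (7,9)
Wall sequence: BTLBRT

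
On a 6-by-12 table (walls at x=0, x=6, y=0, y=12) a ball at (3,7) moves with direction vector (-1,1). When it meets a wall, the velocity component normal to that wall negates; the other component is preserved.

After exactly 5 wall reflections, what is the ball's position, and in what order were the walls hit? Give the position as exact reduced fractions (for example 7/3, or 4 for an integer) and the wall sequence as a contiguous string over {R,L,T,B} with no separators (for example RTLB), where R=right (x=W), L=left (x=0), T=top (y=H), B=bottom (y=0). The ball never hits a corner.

Final position: (2,0)
Wall sequence: LTRLB

1. t=3 → L at (0,10); v=(1,1)
2. t=2 → T at (2,12); v=(1,-1)
3. t=4 → R at (6,8); v=(-1,-1)
4. t=6 → L at (0,2); v=(1,-1)
5. t=2 → B at (2,0); v=(1,1)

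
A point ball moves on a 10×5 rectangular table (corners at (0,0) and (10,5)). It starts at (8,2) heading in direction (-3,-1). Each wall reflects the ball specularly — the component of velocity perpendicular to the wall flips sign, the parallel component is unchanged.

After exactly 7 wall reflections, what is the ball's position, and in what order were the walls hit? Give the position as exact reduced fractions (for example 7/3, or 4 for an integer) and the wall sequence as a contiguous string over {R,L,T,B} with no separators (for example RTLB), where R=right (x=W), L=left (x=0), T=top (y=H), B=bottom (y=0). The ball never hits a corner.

Final position: (10,2/3)
Wall sequence: BLRTLBR

1. t=2 → B at (2,0); v=(-3,1)
2. t=2/3 → L at (0,2/3); v=(3,1)
3. t=10/3 → R at (10,4); v=(-3,1)
4. t=1 → T at (7,5); v=(-3,-1)
5. t=7/3 → L at (0,8/3); v=(3,-1)
6. t=8/3 → B at (8,0); v=(3,1)
7. t=2/3 → R at (10,2/3); v=(-3,1)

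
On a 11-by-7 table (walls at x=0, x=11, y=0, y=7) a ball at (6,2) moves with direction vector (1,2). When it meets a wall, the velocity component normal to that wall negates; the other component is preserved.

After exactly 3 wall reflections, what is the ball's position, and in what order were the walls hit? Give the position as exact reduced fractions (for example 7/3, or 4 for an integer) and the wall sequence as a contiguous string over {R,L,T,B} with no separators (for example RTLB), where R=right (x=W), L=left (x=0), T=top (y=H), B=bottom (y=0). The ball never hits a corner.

1. t=5/2 → T at (17/2,7); v=(1,-2)
2. t=5/2 → R at (11,2); v=(-1,-2)
3. t=1 → B at (10,0); v=(-1,2)

Final position: (10,0)
Wall sequence: TRB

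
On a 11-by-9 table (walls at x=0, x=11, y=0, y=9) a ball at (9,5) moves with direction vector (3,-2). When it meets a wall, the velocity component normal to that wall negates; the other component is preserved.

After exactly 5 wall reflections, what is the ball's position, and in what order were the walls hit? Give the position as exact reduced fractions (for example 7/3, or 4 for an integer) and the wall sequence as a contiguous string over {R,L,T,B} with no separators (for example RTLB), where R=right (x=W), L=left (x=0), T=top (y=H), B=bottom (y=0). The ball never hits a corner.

Final position: (11,7)
Wall sequence: RBLTR

1. t=2/3 → R at (11,11/3); v=(-3,-2)
2. t=11/6 → B at (11/2,0); v=(-3,2)
3. t=11/6 → L at (0,11/3); v=(3,2)
4. t=8/3 → T at (8,9); v=(3,-2)
5. t=1 → R at (11,7); v=(-3,-2)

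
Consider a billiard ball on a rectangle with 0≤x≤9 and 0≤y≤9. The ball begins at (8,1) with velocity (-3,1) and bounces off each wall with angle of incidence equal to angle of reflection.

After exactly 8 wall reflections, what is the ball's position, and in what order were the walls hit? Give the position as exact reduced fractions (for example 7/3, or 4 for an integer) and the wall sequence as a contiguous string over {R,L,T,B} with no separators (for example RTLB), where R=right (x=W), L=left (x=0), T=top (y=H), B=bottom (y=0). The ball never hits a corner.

Final position: (9,2/3)
Wall sequence: LRTLRLBR

1. t=8/3 → L at (0,11/3); v=(3,1)
2. t=3 → R at (9,20/3); v=(-3,1)
3. t=7/3 → T at (2,9); v=(-3,-1)
4. t=2/3 → L at (0,25/3); v=(3,-1)
5. t=3 → R at (9,16/3); v=(-3,-1)
6. t=3 → L at (0,7/3); v=(3,-1)
7. t=7/3 → B at (7,0); v=(3,1)
8. t=2/3 → R at (9,2/3); v=(-3,1)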